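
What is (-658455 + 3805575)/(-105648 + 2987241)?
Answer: 349680/320177 ≈ 1.0921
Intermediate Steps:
(-658455 + 3805575)/(-105648 + 2987241) = 3147120/2881593 = 3147120*(1/2881593) = 349680/320177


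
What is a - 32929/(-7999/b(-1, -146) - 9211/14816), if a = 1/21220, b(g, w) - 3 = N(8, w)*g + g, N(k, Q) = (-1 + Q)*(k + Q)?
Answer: 10499738848604873/72490427140 ≈ 1.4484e+5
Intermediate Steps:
N(k, Q) = (-1 + Q)*(Q + k)
b(g, w) = 3 + g + g*(-8 + w² + 7*w) (b(g, w) = 3 + ((w² - w - 1*8 + w*8)*g + g) = 3 + ((w² - w - 8 + 8*w)*g + g) = 3 + ((-8 + w² + 7*w)*g + g) = 3 + (g*(-8 + w² + 7*w) + g) = 3 + (g + g*(-8 + w² + 7*w)) = 3 + g + g*(-8 + w² + 7*w))
a = 1/21220 ≈ 4.7125e-5
a - 32929/(-7999/b(-1, -146) - 9211/14816) = 1/21220 - 32929/(-7999/(3 - 1 - (-8 + (-146)² + 7*(-146))) - 9211/14816) = 1/21220 - 32929/(-7999/(3 - 1 - (-8 + 21316 - 1022)) - 9211*1/14816) = 1/21220 - 32929/(-7999/(3 - 1 - 1*20286) - 9211/14816) = 1/21220 - 32929/(-7999/(3 - 1 - 20286) - 9211/14816) = 1/21220 - 32929/(-7999/(-20284) - 9211/14816) = 1/21220 - 32929/(-7999*(-1/20284) - 9211/14816) = 1/21220 - 32929/(7999/20284 - 9211/14816) = 1/21220 - 32929/(-17080685/75131936) = 1/21220 - 32929*(-75131936/17080685) = 1/21220 + 2474019520544/17080685 = 10499738848604873/72490427140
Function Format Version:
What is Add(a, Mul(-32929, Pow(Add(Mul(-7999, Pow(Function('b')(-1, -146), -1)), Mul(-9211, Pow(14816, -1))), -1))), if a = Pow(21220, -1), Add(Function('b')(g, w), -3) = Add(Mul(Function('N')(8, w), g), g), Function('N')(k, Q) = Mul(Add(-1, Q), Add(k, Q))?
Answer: Rational(10499738848604873, 72490427140) ≈ 1.4484e+5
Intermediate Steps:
Function('N')(k, Q) = Mul(Add(-1, Q), Add(Q, k))
Function('b')(g, w) = Add(3, g, Mul(g, Add(-8, Pow(w, 2), Mul(7, w)))) (Function('b')(g, w) = Add(3, Add(Mul(Add(Pow(w, 2), Mul(-1, w), Mul(-1, 8), Mul(w, 8)), g), g)) = Add(3, Add(Mul(Add(Pow(w, 2), Mul(-1, w), -8, Mul(8, w)), g), g)) = Add(3, Add(Mul(Add(-8, Pow(w, 2), Mul(7, w)), g), g)) = Add(3, Add(Mul(g, Add(-8, Pow(w, 2), Mul(7, w))), g)) = Add(3, Add(g, Mul(g, Add(-8, Pow(w, 2), Mul(7, w))))) = Add(3, g, Mul(g, Add(-8, Pow(w, 2), Mul(7, w)))))
a = Rational(1, 21220) ≈ 4.7125e-5
Add(a, Mul(-32929, Pow(Add(Mul(-7999, Pow(Function('b')(-1, -146), -1)), Mul(-9211, Pow(14816, -1))), -1))) = Add(Rational(1, 21220), Mul(-32929, Pow(Add(Mul(-7999, Pow(Add(3, -1, Mul(-1, Add(-8, Pow(-146, 2), Mul(7, -146)))), -1)), Mul(-9211, Pow(14816, -1))), -1))) = Add(Rational(1, 21220), Mul(-32929, Pow(Add(Mul(-7999, Pow(Add(3, -1, Mul(-1, Add(-8, 21316, -1022))), -1)), Mul(-9211, Rational(1, 14816))), -1))) = Add(Rational(1, 21220), Mul(-32929, Pow(Add(Mul(-7999, Pow(Add(3, -1, Mul(-1, 20286)), -1)), Rational(-9211, 14816)), -1))) = Add(Rational(1, 21220), Mul(-32929, Pow(Add(Mul(-7999, Pow(Add(3, -1, -20286), -1)), Rational(-9211, 14816)), -1))) = Add(Rational(1, 21220), Mul(-32929, Pow(Add(Mul(-7999, Pow(-20284, -1)), Rational(-9211, 14816)), -1))) = Add(Rational(1, 21220), Mul(-32929, Pow(Add(Mul(-7999, Rational(-1, 20284)), Rational(-9211, 14816)), -1))) = Add(Rational(1, 21220), Mul(-32929, Pow(Add(Rational(7999, 20284), Rational(-9211, 14816)), -1))) = Add(Rational(1, 21220), Mul(-32929, Pow(Rational(-17080685, 75131936), -1))) = Add(Rational(1, 21220), Mul(-32929, Rational(-75131936, 17080685))) = Add(Rational(1, 21220), Rational(2474019520544, 17080685)) = Rational(10499738848604873, 72490427140)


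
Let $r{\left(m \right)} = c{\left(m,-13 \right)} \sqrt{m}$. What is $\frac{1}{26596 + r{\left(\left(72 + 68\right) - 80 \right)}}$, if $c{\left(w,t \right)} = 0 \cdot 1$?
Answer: $\frac{1}{26596} \approx 3.76 \cdot 10^{-5}$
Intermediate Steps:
$c{\left(w,t \right)} = 0$
$r{\left(m \right)} = 0$ ($r{\left(m \right)} = 0 \sqrt{m} = 0$)
$\frac{1}{26596 + r{\left(\left(72 + 68\right) - 80 \right)}} = \frac{1}{26596 + 0} = \frac{1}{26596}$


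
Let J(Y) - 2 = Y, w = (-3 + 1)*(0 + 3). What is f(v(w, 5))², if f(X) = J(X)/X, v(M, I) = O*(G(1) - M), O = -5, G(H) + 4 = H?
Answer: 169/225 ≈ 0.75111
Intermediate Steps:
G(H) = -4 + H
w = -6 (w = -2*3 = -6)
J(Y) = 2 + Y
v(M, I) = 15 + 5*M (v(M, I) = -5*((-4 + 1) - M) = -5*(-3 - M) = 15 + 5*M)
f(X) = (2 + X)/X
f(v(w, 5))² = ((2 + (15 + 5*(-6)))/(15 + 5*(-6)))² = ((2 + (15 - 30))/(15 - 30))² = ((2 - 15)/(-15))² = (-1/15*(-13))² = (13/15)² = 169/225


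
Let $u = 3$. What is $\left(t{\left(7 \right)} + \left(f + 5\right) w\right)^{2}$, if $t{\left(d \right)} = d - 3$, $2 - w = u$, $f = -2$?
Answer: $1$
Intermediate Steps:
$w = -1$ ($w = 2 - 3 = -1$)
$t{\left(d \right)} = -3 + d$
$\left(t{\left(7 \right)} + \left(f + 5\right) w\right)^{2} = \left(\left(-3 + 7\right) + \left(-2 + 5\right) \left(-1\right)\right)^{2} = \left(4 + 3 \left(-1\right)\right)^{2} = \left(4 - 3\right)^{2} = 1^{2} = 1$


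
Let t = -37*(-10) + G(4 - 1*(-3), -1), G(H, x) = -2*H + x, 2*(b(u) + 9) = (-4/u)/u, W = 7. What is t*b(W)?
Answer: -157265/49 ≈ -3209.5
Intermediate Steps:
b(u) = -9 - 2/u**2 (b(u) = -9 + ((-4/u)/u)/2 = -9 + (-4/u**2)/2 = -9 - 2/u**2)
G(H, x) = x - 2*H
t = 355 (t = -37*(-10) + (-1 - 2*(4 - 1*(-3))) = 370 + (-1 - 2*(4 + 3)) = 370 + (-1 - 2*7) = 370 + (-1 - 14) = 370 - 15 = 355)
t*b(W) = 355*(-9 - 2/7**2) = 355*(-9 - 2*1/49) = 355*(-9 - 2/49) = 355*(-443/49) = -157265/49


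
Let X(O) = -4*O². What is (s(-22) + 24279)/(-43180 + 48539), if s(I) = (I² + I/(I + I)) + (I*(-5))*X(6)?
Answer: 17847/10718 ≈ 1.6651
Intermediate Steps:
s(I) = ½ + I² + 720*I (s(I) = (I² + I/(I + I)) + (I*(-5))*(-4*6²) = (I² + I/((2*I))) + (-5*I)*(-4*36) = (I² + (1/(2*I))*I) - 5*I*(-144) = (I² + ½) + 720*I = (½ + I²) + 720*I = ½ + I² + 720*I)
(s(-22) + 24279)/(-43180 + 48539) = ((½ + (-22)² + 720*(-22)) + 24279)/(-43180 + 48539) = ((½ + 484 - 15840) + 24279)/5359 = (-30711/2 + 24279)*(1/5359) = (17847/2)*(1/5359) = 17847/10718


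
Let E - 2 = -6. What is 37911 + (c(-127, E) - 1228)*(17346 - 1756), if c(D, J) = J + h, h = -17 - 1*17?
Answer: -19699029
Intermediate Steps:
h = -34 (h = -17 - 17 = -34)
E = -4 (E = 2 - 6 = -4)
c(D, J) = -34 + J (c(D, J) = J - 34 = -34 + J)
37911 + (c(-127, E) - 1228)*(17346 - 1756) = 37911 + ((-34 - 4) - 1228)*(17346 - 1756) = 37911 + (-38 - 1228)*15590 = 37911 - 1266*15590 = 37911 - 19736940 = -19699029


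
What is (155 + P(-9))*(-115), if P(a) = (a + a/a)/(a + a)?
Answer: -160885/9 ≈ -17876.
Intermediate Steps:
P(a) = (1 + a)/(2*a) (P(a) = (a + 1)/((2*a)) = (1 + a)*(1/(2*a)) = (1 + a)/(2*a))
(155 + P(-9))*(-115) = (155 + (½)*(1 - 9)/(-9))*(-115) = (155 + (½)*(-⅑)*(-8))*(-115) = (155 + 4/9)*(-115) = (1399/9)*(-115) = -160885/9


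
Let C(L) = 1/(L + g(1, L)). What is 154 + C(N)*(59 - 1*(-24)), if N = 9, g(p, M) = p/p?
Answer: 1623/10 ≈ 162.30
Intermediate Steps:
g(p, M) = 1
C(L) = 1/(1 + L) (C(L) = 1/(L + 1) = 1/(1 + L))
154 + C(N)*(59 - 1*(-24)) = 154 + (59 - 1*(-24))/(1 + 9) = 154 + (59 + 24)/10 = 154 + (⅒)*83 = 154 + 83/10 = 1623/10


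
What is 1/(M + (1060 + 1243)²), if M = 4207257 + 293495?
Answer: 1/9804561 ≈ 1.0199e-7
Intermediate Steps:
M = 4500752
1/(M + (1060 + 1243)²) = 1/(4500752 + (1060 + 1243)²) = 1/(4500752 + 2303²) = 1/(4500752 + 5303809) = 1/9804561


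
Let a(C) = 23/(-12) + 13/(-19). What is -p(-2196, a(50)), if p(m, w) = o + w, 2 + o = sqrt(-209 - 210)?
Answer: 1049/228 - I*sqrt(419) ≈ 4.6009 - 20.469*I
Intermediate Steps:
o = -2 + I*sqrt(419) (o = -2 + sqrt(-209 - 210) = -2 + sqrt(-419) = -2 + I*sqrt(419) ≈ -2.0 + 20.469*I)
a(C) = -593/228 (a(C) = 23*(-1/12) + 13*(-1/19) = -23/12 - 13/19 = -593/228)
p(m, w) = -2 + w + I*sqrt(419) (p(m, w) = (-2 + I*sqrt(419)) + w = -2 + w + I*sqrt(419))
-p(-2196, a(50)) = -(-2 - 593/228 + I*sqrt(419)) = -(-1049/228 + I*sqrt(419)) = 1049/228 - I*sqrt(419)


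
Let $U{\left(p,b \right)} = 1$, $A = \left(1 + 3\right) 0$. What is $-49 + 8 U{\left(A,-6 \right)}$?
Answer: $-41$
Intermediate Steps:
$A = 0$ ($A = 4 \cdot 0 = 0$)
$-49 + 8 U{\left(A,-6 \right)} = -49 + 8 \cdot 1 = -49 + 8 = -41$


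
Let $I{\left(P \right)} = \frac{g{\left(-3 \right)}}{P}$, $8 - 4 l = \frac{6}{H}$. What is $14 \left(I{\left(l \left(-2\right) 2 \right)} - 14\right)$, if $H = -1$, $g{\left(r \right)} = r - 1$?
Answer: $-192$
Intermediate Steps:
$g{\left(r \right)} = -1 + r$
$l = \frac{7}{2}$ ($l = 2 - \frac{6 \frac{1}{-1}}{4} = 2 - \frac{6 \left(-1\right)}{4} = 2 - - \frac{3}{2} = 2 + \frac{3}{2} = \frac{7}{2} \approx 3.5$)
$I{\left(P \right)} = - \frac{4}{P}$ ($I{\left(P \right)} = \frac{-1 - 3}{P} = - \frac{4}{P}$)
$14 \left(I{\left(l \left(-2\right) 2 \right)} - 14\right) = 14 \left(- \frac{4}{\frac{7}{2} \left(-2\right) 2} - 14\right) = 14 \left(- \frac{4}{\left(-7\right) 2} - 14\right) = 14 \left(- \frac{4}{-14} - 14\right) = 14 \left(\left(-4\right) \left(- \frac{1}{14}\right) - 14\right) = 14 \left(\frac{2}{7} - 14\right) = 14 \left(- \frac{96}{7}\right) = -192$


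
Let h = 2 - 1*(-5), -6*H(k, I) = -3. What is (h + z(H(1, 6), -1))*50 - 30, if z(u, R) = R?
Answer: 270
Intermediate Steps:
H(k, I) = 1/2 (H(k, I) = -1/6*(-3) = 1/2)
h = 7 (h = 2 + 5 = 7)
(h + z(H(1, 6), -1))*50 - 30 = (7 - 1)*50 - 30 = 6*50 - 30 = 300 - 30 = 270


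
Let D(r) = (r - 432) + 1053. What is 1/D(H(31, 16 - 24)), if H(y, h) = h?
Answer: 1/613 ≈ 0.0016313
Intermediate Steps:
D(r) = 621 + r (D(r) = (-432 + r) + 1053 = 621 + r)
1/D(H(31, 16 - 24)) = 1/(621 + (16 - 24)) = 1/(621 - 8) = 1/613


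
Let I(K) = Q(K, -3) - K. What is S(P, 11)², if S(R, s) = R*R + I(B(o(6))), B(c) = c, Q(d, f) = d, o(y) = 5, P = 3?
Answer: 81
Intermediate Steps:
I(K) = 0 (I(K) = K - K = 0)
S(R, s) = R² (S(R, s) = R*R + 0 = R² + 0 = R²)
S(P, 11)² = (3²)² = 9² = 81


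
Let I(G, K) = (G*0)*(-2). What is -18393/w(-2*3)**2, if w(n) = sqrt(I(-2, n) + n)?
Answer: 6131/2 ≈ 3065.5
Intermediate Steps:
I(G, K) = 0 (I(G, K) = 0*(-2) = 0)
w(n) = sqrt(n) (w(n) = sqrt(0 + n) = sqrt(n))
-18393/w(-2*3)**2 = -18393/((sqrt(-2*3))**2) = -18393/((sqrt(-6))**2) = -18393/((I*sqrt(6))**2) = -18393/(-6) = -18393*(-1/6) = 6131/2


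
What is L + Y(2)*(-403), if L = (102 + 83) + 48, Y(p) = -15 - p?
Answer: 7084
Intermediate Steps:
L = 233 (L = 185 + 48 = 233)
L + Y(2)*(-403) = 233 + (-15 - 1*2)*(-403) = 233 + (-15 - 2)*(-403) = 233 - 17*(-403) = 233 + 6851 = 7084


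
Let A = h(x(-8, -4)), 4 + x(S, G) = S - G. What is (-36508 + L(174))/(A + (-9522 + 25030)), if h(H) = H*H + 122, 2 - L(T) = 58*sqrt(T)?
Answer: -18253/7847 - 29*sqrt(174)/7847 ≈ -2.3749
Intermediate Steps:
L(T) = 2 - 58*sqrt(T)
x(S, G) = -4 + S - G (x(S, G) = -4 + (S - G) = -4 + S - G)
h(H) = 122 + H**2 (h(H) = H**2 + 122 = 122 + H**2)
A = 186 (A = 122 + (-4 - 8 - 1*(-4))**2 = 122 + (-4 - 8 + 4)**2 = 122 + (-8)**2 = 122 + 64 = 186)
(-36508 + L(174))/(A + (-9522 + 25030)) = (-36508 + (2 - 58*sqrt(174)))/(186 + (-9522 + 25030)) = (-36506 - 58*sqrt(174))/(186 + 15508) = (-36506 - 58*sqrt(174))/15694 = (-36506 - 58*sqrt(174))*(1/15694) = -18253/7847 - 29*sqrt(174)/7847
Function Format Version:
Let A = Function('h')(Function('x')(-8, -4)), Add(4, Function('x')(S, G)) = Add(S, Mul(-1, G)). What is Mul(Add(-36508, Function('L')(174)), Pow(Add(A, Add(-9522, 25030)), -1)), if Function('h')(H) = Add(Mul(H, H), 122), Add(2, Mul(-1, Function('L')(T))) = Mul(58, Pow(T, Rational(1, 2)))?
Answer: Add(Rational(-18253, 7847), Mul(Rational(-29, 7847), Pow(174, Rational(1, 2)))) ≈ -2.3749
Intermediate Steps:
Function('L')(T) = Add(2, Mul(-58, Pow(T, Rational(1, 2)))) (Function('L')(T) = Add(2, Mul(-1, Mul(58, Pow(T, Rational(1, 2))))) = Add(2, Mul(-58, Pow(T, Rational(1, 2)))))
Function('x')(S, G) = Add(-4, S, Mul(-1, G)) (Function('x')(S, G) = Add(-4, Add(S, Mul(-1, G))) = Add(-4, S, Mul(-1, G)))
Function('h')(H) = Add(122, Pow(H, 2)) (Function('h')(H) = Add(Pow(H, 2), 122) = Add(122, Pow(H, 2)))
A = 186 (A = Add(122, Pow(Add(-4, -8, Mul(-1, -4)), 2)) = Add(122, Pow(Add(-4, -8, 4), 2)) = Add(122, Pow(-8, 2)) = Add(122, 64) = 186)
Mul(Add(-36508, Function('L')(174)), Pow(Add(A, Add(-9522, 25030)), -1)) = Mul(Add(-36508, Add(2, Mul(-58, Pow(174, Rational(1, 2))))), Pow(Add(186, Add(-9522, 25030)), -1)) = Mul(Add(-36506, Mul(-58, Pow(174, Rational(1, 2)))), Pow(Add(186, 15508), -1)) = Mul(Add(-36506, Mul(-58, Pow(174, Rational(1, 2)))), Pow(15694, -1)) = Mul(Add(-36506, Mul(-58, Pow(174, Rational(1, 2)))), Rational(1, 15694)) = Add(Rational(-18253, 7847), Mul(Rational(-29, 7847), Pow(174, Rational(1, 2))))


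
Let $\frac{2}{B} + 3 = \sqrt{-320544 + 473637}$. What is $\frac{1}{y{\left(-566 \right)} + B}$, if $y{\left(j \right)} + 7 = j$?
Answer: $- \frac{43858563}{25130954878} - \frac{\sqrt{153093}}{25130954878} \approx -0.0017452$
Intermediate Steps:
$B = \frac{2}{-3 + \sqrt{153093}}$ ($B = \frac{2}{-3 + \sqrt{-320544 + 473637}} = \frac{2}{-3 + \sqrt{153093}} \approx 0.005151$)
$y{\left(j \right)} = -7 + j$
$\frac{1}{y{\left(-566 \right)} + B} = \frac{1}{\left(-7 - 566\right) + \left(\frac{1}{25514} + \frac{\sqrt{153093}}{76542}\right)} = \frac{1}{-573 + \left(\frac{1}{25514} + \frac{\sqrt{153093}}{76542}\right)} = \frac{1}{- \frac{14619521}{25514} + \frac{\sqrt{153093}}{76542}}$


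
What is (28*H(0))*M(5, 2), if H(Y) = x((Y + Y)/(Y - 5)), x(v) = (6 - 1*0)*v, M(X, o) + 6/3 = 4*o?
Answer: 0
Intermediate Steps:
M(X, o) = -2 + 4*o
x(v) = 6*v (x(v) = (6 + 0)*v = 6*v)
H(Y) = 12*Y/(-5 + Y) (H(Y) = 6*((Y + Y)/(Y - 5)) = 6*((2*Y)/(-5 + Y)) = 6*(2*Y/(-5 + Y)) = 12*Y/(-5 + Y))
(28*H(0))*M(5, 2) = (28*(12*0/(-5 + 0)))*(-2 + 4*2) = (28*(12*0/(-5)))*(-2 + 8) = (28*(12*0*(-1/5)))*6 = (28*0)*6 = 0*6 = 0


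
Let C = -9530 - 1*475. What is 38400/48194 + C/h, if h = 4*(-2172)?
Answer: 135966695/69784912 ≈ 1.9484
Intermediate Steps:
h = -8688
C = -10005 (C = -9530 - 475 = -10005)
38400/48194 + C/h = 38400/48194 - 10005/(-8688) = 38400*(1/48194) - 10005*(-1/8688) = 19200/24097 + 3335/2896 = 135966695/69784912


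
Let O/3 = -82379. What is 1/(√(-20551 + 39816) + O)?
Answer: -247137/61076677504 - √19265/61076677504 ≈ -4.0486e-6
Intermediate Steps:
O = -247137 (O = 3*(-82379) = -247137)
1/(√(-20551 + 39816) + O) = 1/(√(-20551 + 39816) - 247137) = 1/(√19265 - 247137) = 1/(-247137 + √19265)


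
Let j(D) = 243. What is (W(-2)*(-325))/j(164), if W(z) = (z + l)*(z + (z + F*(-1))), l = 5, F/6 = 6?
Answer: 13000/81 ≈ 160.49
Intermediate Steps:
F = 36 (F = 6*6 = 36)
W(z) = (-36 + 2*z)*(5 + z) (W(z) = (z + 5)*(z + (z + 36*(-1))) = (5 + z)*(z + (z - 36)) = (5 + z)*(z + (-36 + z)) = (5 + z)*(-36 + 2*z) = (-36 + 2*z)*(5 + z))
(W(-2)*(-325))/j(164) = ((-180 - 26*(-2) + 2*(-2)**2)*(-325))/243 = ((-180 + 52 + 2*4)*(-325))*(1/243) = ((-180 + 52 + 8)*(-325))*(1/243) = -120*(-325)*(1/243) = 39000*(1/243) = 13000/81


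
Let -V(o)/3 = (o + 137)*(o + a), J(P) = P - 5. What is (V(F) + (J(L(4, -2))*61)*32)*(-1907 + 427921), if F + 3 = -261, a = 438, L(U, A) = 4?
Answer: 27410592788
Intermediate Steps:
J(P) = -5 + P
F = -264 (F = -3 - 261 = -264)
V(o) = -3*(137 + o)*(438 + o) (V(o) = -3*(o + 137)*(o + 438) = -3*(137 + o)*(438 + o))
(V(F) + (J(L(4, -2))*61)*32)*(-1907 + 427921) = ((-180018 - 1725*(-264) - 3*(-264)**2) + ((-5 + 4)*61)*32)*(-1907 + 427921) = ((-180018 + 455400 - 3*69696) - 1*61*32)*426014 = ((-180018 + 455400 - 209088) - 61*32)*426014 = (66294 - 1952)*426014 = 64342*426014 = 27410592788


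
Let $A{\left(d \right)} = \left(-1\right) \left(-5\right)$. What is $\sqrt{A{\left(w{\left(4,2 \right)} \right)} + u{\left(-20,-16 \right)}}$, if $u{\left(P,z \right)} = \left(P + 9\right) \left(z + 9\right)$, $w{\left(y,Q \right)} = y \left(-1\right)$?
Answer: $\sqrt{82} \approx 9.0554$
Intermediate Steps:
$w{\left(y,Q \right)} = - y$
$A{\left(d \right)} = 5$
$u{\left(P,z \right)} = \left(9 + P\right) \left(9 + z\right)$
$\sqrt{A{\left(w{\left(4,2 \right)} \right)} + u{\left(-20,-16 \right)}} = \sqrt{5 + \left(81 + 9 \left(-20\right) + 9 \left(-16\right) - -320\right)} = \sqrt{5 + \left(81 - 180 - 144 + 320\right)} = \sqrt{5 + 77} = \sqrt{82}$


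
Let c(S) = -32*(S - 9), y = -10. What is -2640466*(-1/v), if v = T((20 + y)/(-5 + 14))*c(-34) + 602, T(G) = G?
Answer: 11882097/9589 ≈ 1239.1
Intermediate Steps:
c(S) = 288 - 32*S (c(S) = -32*(-9 + S) = 288 - 32*S)
v = 19178/9 (v = ((20 - 10)/(-5 + 14))*(288 - 32*(-34)) + 602 = (10/9)*(288 + 1088) + 602 = (10*(⅑))*1376 + 602 = (10/9)*1376 + 602 = 13760/9 + 602 = 19178/9 ≈ 2130.9)
-2640466*(-1/v) = -2640466/((-1*19178/9)) = -2640466/(-19178/9) = -2640466*(-9/19178) = 11882097/9589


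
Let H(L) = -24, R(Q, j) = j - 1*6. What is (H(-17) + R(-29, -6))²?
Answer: 1296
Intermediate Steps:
R(Q, j) = -6 + j (R(Q, j) = j - 6 = -6 + j)
(H(-17) + R(-29, -6))² = (-24 + (-6 - 6))² = (-24 - 12)² = (-36)² = 1296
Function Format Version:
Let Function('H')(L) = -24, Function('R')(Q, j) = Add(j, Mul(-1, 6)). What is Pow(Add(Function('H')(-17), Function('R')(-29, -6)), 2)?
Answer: 1296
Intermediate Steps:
Function('R')(Q, j) = Add(-6, j) (Function('R')(Q, j) = Add(j, -6) = Add(-6, j))
Pow(Add(Function('H')(-17), Function('R')(-29, -6)), 2) = Pow(Add(-24, Add(-6, -6)), 2) = Pow(Add(-24, -12), 2) = Pow(-36, 2) = 1296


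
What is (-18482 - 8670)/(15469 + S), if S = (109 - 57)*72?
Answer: -27152/19213 ≈ -1.4132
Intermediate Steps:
S = 3744 (S = 52*72 = 3744)
(-18482 - 8670)/(15469 + S) = (-18482 - 8670)/(15469 + 3744) = -27152/19213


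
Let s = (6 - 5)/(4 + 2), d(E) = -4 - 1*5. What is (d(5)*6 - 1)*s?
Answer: -55/6 ≈ -9.1667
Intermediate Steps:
d(E) = -9 (d(E) = -4 - 5 = -9)
s = ⅙ (s = 1/6 = 1*(⅙) = ⅙ ≈ 0.16667)
(d(5)*6 - 1)*s = (-9*6 - 1)*(⅙) = (-54 - 1)*(⅙) = -55*⅙ = -55/6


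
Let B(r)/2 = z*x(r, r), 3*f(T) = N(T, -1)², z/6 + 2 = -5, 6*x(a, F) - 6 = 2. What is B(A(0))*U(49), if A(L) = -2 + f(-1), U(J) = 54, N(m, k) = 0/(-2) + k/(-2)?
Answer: -6048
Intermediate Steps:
x(a, F) = 4/3 (x(a, F) = 1 + (⅙)*2 = 1 + ⅓ = 4/3)
z = -42 (z = -12 + 6*(-5) = -12 - 30 = -42)
N(m, k) = -k/2 (N(m, k) = 0*(-½) + k*(-½) = 0 - k/2 = -k/2)
f(T) = 1/12 (f(T) = (-½*(-1))²/3 = (½)²/3 = (⅓)*(¼) = 1/12)
A(L) = -23/12 (A(L) = -2 + 1/12 = -23/12)
B(r) = -112 (B(r) = 2*(-42*4/3) = 2*(-56) = -112)
B(A(0))*U(49) = -112*54 = -6048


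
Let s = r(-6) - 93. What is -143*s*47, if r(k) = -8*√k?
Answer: 625053 + 53768*I*√6 ≈ 6.2505e+5 + 1.317e+5*I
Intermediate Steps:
s = -93 - 8*I*√6 (s = -8*I*√6 - 93 = -93 - 8*I*√6 ≈ -93.0 - 19.596*I)
-143*s*47 = -143*(-93 - 8*I*√6)*47 = (13299 + 1144*I*√6)*47 = 625053 + 53768*I*√6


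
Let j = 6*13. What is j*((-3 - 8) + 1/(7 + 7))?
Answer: -5967/7 ≈ -852.43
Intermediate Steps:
j = 78
j*((-3 - 8) + 1/(7 + 7)) = 78*((-3 - 8) + 1/(7 + 7)) = 78*(-11 + 1/14) = 78*(-153/14) = -5967/7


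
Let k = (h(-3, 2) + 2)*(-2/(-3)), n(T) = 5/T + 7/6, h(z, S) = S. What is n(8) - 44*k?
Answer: -2773/24 ≈ -115.54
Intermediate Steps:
n(T) = 7/6 + 5/T (n(T) = 5/T + 7*(1/6) = 5/T + 7/6 = 7/6 + 5/T)
k = 8/3 (k = (2 + 2)*(-2/(-3)) = 4*(-2*(-1/3)) = 4*(2/3) = 8/3 ≈ 2.6667)
n(8) - 44*k = (7/6 + 5/8) - 44*8/3 = (7/6 + 5*(1/8)) - 352/3 = (7/6 + 5/8) - 352/3 = 43/24 - 352/3 = -2773/24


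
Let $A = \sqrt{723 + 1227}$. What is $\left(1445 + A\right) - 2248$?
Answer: $-803 + 5 \sqrt{78} \approx -758.84$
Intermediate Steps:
$A = 5 \sqrt{78}$ ($A = \sqrt{1950} = 5 \sqrt{78} \approx 44.159$)
$\left(1445 + A\right) - 2248 = \left(1445 + 5 \sqrt{78}\right) - 2248 = -803 + 5 \sqrt{78}$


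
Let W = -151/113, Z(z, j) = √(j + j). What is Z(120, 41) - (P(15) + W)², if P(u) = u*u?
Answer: -638775076/12769 + √82 ≈ -50016.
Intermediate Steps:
Z(z, j) = √2*√j (Z(z, j) = √(2*j) = √2*√j)
P(u) = u²
W = -151/113 (W = -151*1/113 = -151/113 ≈ -1.3363)
Z(120, 41) - (P(15) + W)² = √2*√41 - (15² - 151/113)² = √82 - (225 - 151/113)² = √82 - (25274/113)² = √82 - 1*638775076/12769 = √82 - 638775076/12769 = -638775076/12769 + √82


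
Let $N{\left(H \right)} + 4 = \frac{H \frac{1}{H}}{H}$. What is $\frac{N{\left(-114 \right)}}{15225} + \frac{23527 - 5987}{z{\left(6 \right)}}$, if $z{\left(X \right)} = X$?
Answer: $\frac{5073883043}{1735650} \approx 2923.3$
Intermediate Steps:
$N{\left(H \right)} = -4 + \frac{1}{H}$ ($N{\left(H \right)} = -4 + \frac{H \frac{1}{H}}{H} = -4 + 1 \frac{1}{H} = -4 + \frac{1}{H}$)
$\frac{N{\left(-114 \right)}}{15225} + \frac{23527 - 5987}{z{\left(6 \right)}} = \frac{-4 + \frac{1}{-114}}{15225} + \frac{23527 - 5987}{6} = \left(-4 - \frac{1}{114}\right) \frac{1}{15225} + \left(23527 - 5987\right) \frac{1}{6} = \left(- \frac{457}{114}\right) \frac{1}{15225} + 17540 \cdot \frac{1}{6} = - \frac{457}{1735650} + \frac{8770}{3} = \frac{5073883043}{1735650}$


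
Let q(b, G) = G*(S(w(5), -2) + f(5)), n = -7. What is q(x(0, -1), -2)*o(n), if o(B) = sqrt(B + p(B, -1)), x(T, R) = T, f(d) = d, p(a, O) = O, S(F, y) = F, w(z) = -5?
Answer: 0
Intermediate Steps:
o(B) = sqrt(-1 + B) (o(B) = sqrt(B - 1) = sqrt(-1 + B))
q(b, G) = 0 (q(b, G) = G*(-5 + 5) = G*0 = 0)
q(x(0, -1), -2)*o(n) = 0*sqrt(-1 - 7) = 0*sqrt(-8) = 0*(2*I*sqrt(2)) = 0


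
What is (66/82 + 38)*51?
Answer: 81141/41 ≈ 1979.0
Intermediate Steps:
(66/82 + 38)*51 = (66*(1/82) + 38)*51 = (33/41 + 38)*51 = (1591/41)*51 = 81141/41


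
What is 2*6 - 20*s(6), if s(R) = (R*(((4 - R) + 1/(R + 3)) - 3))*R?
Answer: 3532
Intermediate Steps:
s(R) = R²*(1 + 1/(3 + R) - R) (s(R) = (R*(((4 - R) + 1/(3 + R)) - 3))*R = (R*((4 + 1/(3 + R) - R) - 3))*R = (R*(1 + 1/(3 + R) - R))*R = R²*(1 + 1/(3 + R) - R))
2*6 - 20*s(6) = 2*6 - 20*6²*(4 - 1*6² - 2*6)/(3 + 6) = 12 - 720*(4 - 1*36 - 12)/9 = 12 - 720*(4 - 36 - 12)/9 = 12 - 720*(-44)/9 = 12 - 20*(-176) = 12 + 3520 = 3532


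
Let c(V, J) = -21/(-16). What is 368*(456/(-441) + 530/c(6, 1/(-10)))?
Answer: 7262848/49 ≈ 1.4822e+5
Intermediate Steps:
c(V, J) = 21/16 (c(V, J) = -21*(-1/16) = 21/16)
368*(456/(-441) + 530/c(6, 1/(-10))) = 368*(456/(-441) + 530/(21/16)) = 368*(456*(-1/441) + 530*(16/21)) = 368*(-152/147 + 8480/21) = 368*(19736/49) = 7262848/49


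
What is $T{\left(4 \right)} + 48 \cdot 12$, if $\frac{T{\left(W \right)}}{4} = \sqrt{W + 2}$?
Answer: $576 + 4 \sqrt{6} \approx 585.8$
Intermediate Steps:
$T{\left(W \right)} = 4 \sqrt{2 + W}$ ($T{\left(W \right)} = 4 \sqrt{W + 2} = 4 \sqrt{2 + W}$)
$T{\left(4 \right)} + 48 \cdot 12 = 4 \sqrt{2 + 4} + 48 \cdot 12 = 4 \sqrt{6} + 576 = 576 + 4 \sqrt{6}$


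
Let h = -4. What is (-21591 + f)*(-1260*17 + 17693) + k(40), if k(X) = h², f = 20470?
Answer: 4177983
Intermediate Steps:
k(X) = 16 (k(X) = (-4)² = 16)
(-21591 + f)*(-1260*17 + 17693) + k(40) = (-21591 + 20470)*(-1260*17 + 17693) + 16 = -1121*(-21420 + 17693) + 16 = -1121*(-3727) + 16 = 4177967 + 16 = 4177983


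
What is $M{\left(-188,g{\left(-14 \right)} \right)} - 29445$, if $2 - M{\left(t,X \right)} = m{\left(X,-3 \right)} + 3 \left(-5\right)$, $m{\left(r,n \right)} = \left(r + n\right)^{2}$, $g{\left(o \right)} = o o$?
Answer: $-66677$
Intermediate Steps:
$g{\left(o \right)} = o^{2}$
$m{\left(r,n \right)} = \left(n + r\right)^{2}$
$M{\left(t,X \right)} = 17 - \left(-3 + X\right)^{2}$ ($M{\left(t,X \right)} = 2 - \left(\left(-3 + X\right)^{2} + 3 \left(-5\right)\right) = 2 - \left(\left(-3 + X\right)^{2} - 15\right) = 2 - \left(-15 + \left(-3 + X\right)^{2}\right) = 17 - \left(-3 + X\right)^{2}$)
$M{\left(-188,g{\left(-14 \right)} \right)} - 29445 = \left(17 - \left(-3 + \left(-14\right)^{2}\right)^{2}\right) - 29445 = \left(17 - \left(-3 + 196\right)^{2}\right) - 29445 = \left(17 - 193^{2}\right) - 29445 = \left(17 - 37249\right) - 29445 = -37232 - 29445 = -66677$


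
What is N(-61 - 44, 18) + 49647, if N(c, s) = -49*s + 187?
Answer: 48952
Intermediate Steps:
N(c, s) = 187 - 49*s
N(-61 - 44, 18) + 49647 = (187 - 49*18) + 49647 = (187 - 882) + 49647 = -695 + 49647 = 48952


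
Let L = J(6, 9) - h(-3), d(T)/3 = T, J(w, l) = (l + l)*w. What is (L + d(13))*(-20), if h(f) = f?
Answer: -3000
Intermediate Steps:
J(w, l) = 2*l*w (J(w, l) = (2*l)*w = 2*l*w)
d(T) = 3*T
L = 111 (L = 2*9*6 - 1*(-3) = 108 + 3 = 111)
(L + d(13))*(-20) = (111 + 3*13)*(-20) = (111 + 39)*(-20) = 150*(-20) = -3000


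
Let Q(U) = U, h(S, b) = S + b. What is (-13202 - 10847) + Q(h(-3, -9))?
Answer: -24061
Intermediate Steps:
(-13202 - 10847) + Q(h(-3, -9)) = (-13202 - 10847) + (-3 - 9) = -24049 - 12 = -24061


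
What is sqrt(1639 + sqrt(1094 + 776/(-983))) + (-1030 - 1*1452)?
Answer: -2482 + sqrt(1583747671 + 983*sqrt(1056357358))/983 ≈ -2441.1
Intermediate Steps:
sqrt(1639 + sqrt(1094 + 776/(-983))) + (-1030 - 1*1452) = sqrt(1639 + sqrt(1094 + 776*(-1/983))) + (-1030 - 1452) = sqrt(1639 + sqrt(1094 - 776/983)) - 2482 = sqrt(1639 + sqrt(1074626/983)) - 2482 = sqrt(1639 + sqrt(1056357358)/983) - 2482 = -2482 + sqrt(1639 + sqrt(1056357358)/983)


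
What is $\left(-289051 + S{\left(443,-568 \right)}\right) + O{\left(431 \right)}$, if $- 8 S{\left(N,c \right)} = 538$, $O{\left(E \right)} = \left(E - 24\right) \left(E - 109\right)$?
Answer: $- \frac{632257}{4} \approx -1.5806 \cdot 10^{5}$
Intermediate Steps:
$O{\left(E \right)} = \left(-109 + E\right) \left(-24 + E\right)$ ($O{\left(E \right)} = \left(-24 + E\right) \left(-109 + E\right) = \left(-109 + E\right) \left(-24 + E\right)$)
$S{\left(N,c \right)} = - \frac{269}{4}$ ($S{\left(N,c \right)} = \left(- \frac{1}{8}\right) 538 = - \frac{269}{4}$)
$\left(-289051 + S{\left(443,-568 \right)}\right) + O{\left(431 \right)} = \left(-289051 - \frac{269}{4}\right) + \left(2616 + 431^{2} - 57323\right) = - \frac{1156473}{4} + \left(2616 + 185761 - 57323\right) = - \frac{1156473}{4} + 131054 = - \frac{632257}{4}$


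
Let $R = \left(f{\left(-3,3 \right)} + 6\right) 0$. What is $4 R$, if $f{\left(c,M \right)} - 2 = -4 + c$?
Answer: $0$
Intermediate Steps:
$f{\left(c,M \right)} = -2 + c$ ($f{\left(c,M \right)} = 2 + \left(-4 + c\right) = -2 + c$)
$R = 0$ ($R = \left(\left(-2 - 3\right) + 6\right) 0 = \left(-5 + 6\right) 0 = 1 \cdot 0 = 0$)
$4 R = 4 \cdot 0 = 0$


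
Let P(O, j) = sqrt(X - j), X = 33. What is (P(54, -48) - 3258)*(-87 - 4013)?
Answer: 13320900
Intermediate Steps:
P(O, j) = sqrt(33 - j)
(P(54, -48) - 3258)*(-87 - 4013) = (sqrt(33 - 1*(-48)) - 3258)*(-87 - 4013) = (sqrt(33 + 48) - 3258)*(-4100) = (sqrt(81) - 3258)*(-4100) = (9 - 3258)*(-4100) = -3249*(-4100) = 13320900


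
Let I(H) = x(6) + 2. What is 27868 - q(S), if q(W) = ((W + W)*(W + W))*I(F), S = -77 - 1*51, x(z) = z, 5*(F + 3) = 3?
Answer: -496420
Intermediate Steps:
F = -12/5 (F = -3 + (⅕)*3 = -3 + ⅗ = -12/5 ≈ -2.4000)
S = -128 (S = -77 - 51 = -128)
I(H) = 8 (I(H) = 6 + 2 = 8)
q(W) = 32*W² (q(W) = ((W + W)*(W + W))*8 = ((2*W)*(2*W))*8 = (4*W²)*8 = 32*W²)
27868 - q(S) = 27868 - 32*(-128)² = 27868 - 32*16384 = 27868 - 1*524288 = 27868 - 524288 = -496420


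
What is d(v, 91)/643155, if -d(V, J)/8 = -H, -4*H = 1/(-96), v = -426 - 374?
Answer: 1/30871440 ≈ 3.2392e-8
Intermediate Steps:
v = -800
H = 1/384 (H = -¼/(-96) = -¼*(-1/96) = 1/384 ≈ 0.0026042)
d(V, J) = 1/48 (d(V, J) = -(-8)/384 = -8*(-1/384) = 1/48)
d(v, 91)/643155 = (1/48)/643155 = (1/48)*(1/643155) = 1/30871440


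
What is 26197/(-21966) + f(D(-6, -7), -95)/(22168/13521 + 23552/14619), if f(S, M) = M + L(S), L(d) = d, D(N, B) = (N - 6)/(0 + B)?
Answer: -23437064157163/784089286008 ≈ -29.891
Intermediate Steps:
D(N, B) = (-6 + N)/B
f(S, M) = M + S
26197/(-21966) + f(D(-6, -7), -95)/(22168/13521 + 23552/14619) = 26197/(-21966) + (-95 + (-6 - 6)/(-7))/(22168/13521 + 23552/14619) = 26197*(-1/21966) + (-95 - ⅐*(-12))/(22168*(1/13521) + 23552*(1/14619)) = -26197/21966 + (-95 + 12/7)/(22168/13521 + 23552/14619) = -26197/21966 - 653/(7*71391176/21962611) = -26197/21966 - 653/7*21962611/71391176 = -26197/21966 - 14341584983/499738232 = -23437064157163/784089286008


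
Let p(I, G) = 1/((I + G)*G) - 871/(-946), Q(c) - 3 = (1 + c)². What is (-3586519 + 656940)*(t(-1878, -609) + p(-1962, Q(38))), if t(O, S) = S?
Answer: 562452225192190799/315733176 ≈ 1.7814e+9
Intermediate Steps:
Q(c) = 3 + (1 + c)²
p(I, G) = 871/946 + 1/(G*(G + I)) (p(I, G) = 1/((G + I)*G) - 871*(-1/946) = 1/(G*(G + I)) + 871/946 = 871/946 + 1/(G*(G + I)))
(-3586519 + 656940)*(t(-1878, -609) + p(-1962, Q(38))) = (-3586519 + 656940)*(-609 + (946 + 871*(3 + (1 + 38)²)² + 871*(3 + (1 + 38)²)*(-1962))/(946*(3 + (1 + 38)²)*((3 + (1 + 38)²) - 1962))) = -2929579*(-609 + (946 + 871*(3 + 39²)² + 871*(3 + 39²)*(-1962))/(946*(3 + 39²)*((3 + 39²) - 1962))) = -2929579*(-609 + (946 + 871*(3 + 1521)² + 871*(3 + 1521)*(-1962))/(946*(3 + 1521)*((3 + 1521) - 1962))) = -2929579*(-609 + (1/946)*(946 + 871*1524² + 871*1524*(-1962))/(1524*(1524 - 1962))) = -2929579*(-609 + (1/946)*(1/1524)*(946 + 871*2322576 - 2604366648)/(-438)) = -2929579*(-609 + (1/946)*(1/1524)*(-1/438)*(946 + 2022963696 - 2604366648)) = -2929579*(-609 + (1/946)*(1/1524)*(-1/438)*(-581402006)) = -2929579*(-609 + 290701003/315733176) = -2929579*(-191990803181/315733176) = 562452225192190799/315733176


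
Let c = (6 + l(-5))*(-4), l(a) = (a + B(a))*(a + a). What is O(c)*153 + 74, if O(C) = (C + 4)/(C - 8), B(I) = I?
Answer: 891/4 ≈ 222.75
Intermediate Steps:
l(a) = 4*a² (l(a) = (a + a)*(a + a) = (2*a)*(2*a) = 4*a²)
c = -424 (c = (6 + 4*(-5)²)*(-4) = (6 + 4*25)*(-4) = (6 + 100)*(-4) = 106*(-4) = -424)
O(C) = (4 + C)/(-8 + C)
O(c)*153 + 74 = ((4 - 424)/(-8 - 424))*153 + 74 = (-420/(-432))*153 + 74 = -1/432*(-420)*153 + 74 = (35/36)*153 + 74 = 595/4 + 74 = 891/4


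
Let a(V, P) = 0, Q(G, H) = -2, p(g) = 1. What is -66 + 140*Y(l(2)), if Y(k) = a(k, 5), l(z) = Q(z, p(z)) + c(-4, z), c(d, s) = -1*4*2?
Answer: -66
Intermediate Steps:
c(d, s) = -8 (c(d, s) = -4*2 = -8)
l(z) = -10 (l(z) = -2 - 8 = -10)
Y(k) = 0
-66 + 140*Y(l(2)) = -66 + 140*0 = -66 + 0 = -66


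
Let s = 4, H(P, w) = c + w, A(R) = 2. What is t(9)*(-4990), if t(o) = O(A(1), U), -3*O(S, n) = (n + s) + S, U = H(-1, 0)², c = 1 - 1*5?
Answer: 109780/3 ≈ 36593.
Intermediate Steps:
c = -4 (c = 1 - 5 = -4)
H(P, w) = -4 + w
U = 16 (U = (-4 + 0)² = (-4)² = 16)
O(S, n) = -4/3 - S/3 - n/3 (O(S, n) = -((n + 4) + S)/3 = -((4 + n) + S)/3 = -(4 + S + n)/3 = -4/3 - S/3 - n/3)
t(o) = -22/3 (t(o) = -4/3 - ⅓*2 - ⅓*16 = -4/3 - ⅔ - 16/3 = -22/3)
t(9)*(-4990) = -22/3*(-4990) = 109780/3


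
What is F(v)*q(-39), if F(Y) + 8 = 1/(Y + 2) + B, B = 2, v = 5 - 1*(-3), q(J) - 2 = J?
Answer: 2183/10 ≈ 218.30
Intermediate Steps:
q(J) = 2 + J
v = 8 (v = 5 + 3 = 8)
F(Y) = -6 + 1/(2 + Y) (F(Y) = -8 + (1/(Y + 2) + 2) = -8 + (1/(2 + Y) + 2) = -8 + (2 + 1/(2 + Y)) = -6 + 1/(2 + Y))
F(v)*q(-39) = ((-11 - 6*8)/(2 + 8))*(2 - 39) = ((-11 - 48)/10)*(-37) = ((⅒)*(-59))*(-37) = -59/10*(-37) = 2183/10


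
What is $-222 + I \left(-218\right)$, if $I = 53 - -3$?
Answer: $-12430$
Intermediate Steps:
$I = 56$ ($I = 53 + \left(-15 + 18\right) = 53 + 3 = 56$)
$-222 + I \left(-218\right) = -222 + 56 \left(-218\right) = -222 - 12208 = -12430$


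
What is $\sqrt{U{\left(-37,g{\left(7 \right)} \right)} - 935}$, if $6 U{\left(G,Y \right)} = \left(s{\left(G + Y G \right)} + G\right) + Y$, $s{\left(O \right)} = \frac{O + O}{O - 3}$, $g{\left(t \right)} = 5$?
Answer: $\frac{i \sqrt{211501}}{15} \approx 30.659 i$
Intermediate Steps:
$s{\left(O \right)} = \frac{2 O}{-3 + O}$
$U{\left(G,Y \right)} = \frac{G}{6} + \frac{Y}{6} + \frac{G + G Y}{3 \left(-3 + G + G Y\right)}$ ($U{\left(G,Y \right)} = \frac{\left(\frac{2 \left(G + Y G\right)}{-3 + \left(G + Y G\right)} + G\right) + Y}{6} = \frac{\left(\frac{2 \left(G + G Y\right)}{-3 + \left(G + G Y\right)} + G\right) + Y}{6} = \frac{\left(\frac{2 \left(G + G Y\right)}{-3 + G + G Y} + G\right) + Y}{6} = \frac{\left(G + \frac{2 \left(G + G Y\right)}{-3 + G + G Y}\right) + Y}{6} = \frac{G + Y + \frac{2 \left(G + G Y\right)}{-3 + G + G Y}}{6} = \frac{G}{6} + \frac{Y}{6} + \frac{G + G Y}{3 \left(-3 + G + G Y\right)}$)
$\sqrt{U{\left(-37,g{\left(7 \right)} \right)} - 935} = \sqrt{\frac{\left(-3 - 37 \left(1 + 5\right)\right) \left(-37 + 5\right) + 2 \left(-37\right) \left(1 + 5\right)}{6 \left(-3 - 37 \left(1 + 5\right)\right)} - 935} = \sqrt{\frac{\left(-3 - 222\right) \left(-32\right) + 2 \left(-37\right) 6}{6 \left(-3 - 222\right)} - 935} = \sqrt{\frac{\left(-3 - 222\right) \left(-32\right) - 444}{6 \left(-3 - 222\right)} - 935} = \sqrt{\frac{\left(-225\right) \left(-32\right) - 444}{6 \left(-225\right)} - 935} = \sqrt{\frac{1}{6} \left(- \frac{1}{225}\right) \left(7200 - 444\right) - 935} = \sqrt{\frac{1}{6} \left(- \frac{1}{225}\right) 6756 - 935} = \sqrt{- \frac{1126}{225} - 935} = \sqrt{- \frac{211501}{225}} = \frac{i \sqrt{211501}}{15}$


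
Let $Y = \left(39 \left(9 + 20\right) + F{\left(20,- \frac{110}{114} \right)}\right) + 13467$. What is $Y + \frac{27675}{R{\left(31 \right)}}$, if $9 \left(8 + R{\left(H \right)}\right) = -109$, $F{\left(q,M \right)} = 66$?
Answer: $\frac{2405109}{181} \approx 13288.0$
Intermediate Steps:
$R{\left(H \right)} = - \frac{181}{9}$ ($R{\left(H \right)} = -8 + \frac{1}{9} \left(-109\right) = -8 - \frac{109}{9} = - \frac{181}{9}$)
$Y = 14664$ ($Y = \left(39 \left(9 + 20\right) + 66\right) + 13467 = \left(39 \cdot 29 + 66\right) + 13467 = \left(1131 + 66\right) + 13467 = 1197 + 13467 = 14664$)
$Y + \frac{27675}{R{\left(31 \right)}} = 14664 + \frac{27675}{- \frac{181}{9}} = 14664 + 27675 \left(- \frac{9}{181}\right) = 14664 - \frac{249075}{181} = \frac{2405109}{181}$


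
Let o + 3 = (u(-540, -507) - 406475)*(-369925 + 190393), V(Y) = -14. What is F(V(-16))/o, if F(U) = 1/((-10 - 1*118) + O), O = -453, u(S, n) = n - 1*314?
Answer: -1/42484268637489 ≈ -2.3538e-14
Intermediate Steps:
u(S, n) = -314 + n (u(S, n) = n - 314 = -314 + n)
F(U) = -1/581 (F(U) = 1/((-10 - 1*118) - 453) = 1/((-10 - 118) - 453) = 1/(-128 - 453) = 1/(-581) = -1/581)
o = 73122665469 (o = -3 + ((-314 - 507) - 406475)*(-369925 + 190393) = -3 + (-821 - 406475)*(-179532) = -3 - 407296*(-179532) = -3 + 73122665472 = 73122665469)
F(V(-16))/o = -1/581/73122665469 = -1/581*1/73122665469 = -1/42484268637489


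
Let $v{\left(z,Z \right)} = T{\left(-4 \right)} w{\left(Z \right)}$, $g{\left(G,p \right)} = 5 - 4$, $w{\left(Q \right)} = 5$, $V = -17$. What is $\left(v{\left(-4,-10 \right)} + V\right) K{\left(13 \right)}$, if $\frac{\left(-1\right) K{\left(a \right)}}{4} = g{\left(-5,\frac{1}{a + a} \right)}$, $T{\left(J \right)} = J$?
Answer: $148$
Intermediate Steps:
$g{\left(G,p \right)} = 1$ ($g{\left(G,p \right)} = 5 - 4 = 1$)
$K{\left(a \right)} = -4$ ($K{\left(a \right)} = \left(-4\right) 1 = -4$)
$v{\left(z,Z \right)} = -20$ ($v{\left(z,Z \right)} = \left(-4\right) 5 = -20$)
$\left(v{\left(-4,-10 \right)} + V\right) K{\left(13 \right)} = \left(-20 - 17\right) \left(-4\right) = \left(-37\right) \left(-4\right) = 148$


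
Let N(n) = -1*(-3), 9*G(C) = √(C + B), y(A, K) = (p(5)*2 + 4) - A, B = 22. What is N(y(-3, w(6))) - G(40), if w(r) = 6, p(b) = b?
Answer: 3 - √62/9 ≈ 2.1251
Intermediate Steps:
y(A, K) = 14 - A (y(A, K) = (5*2 + 4) - A = (10 + 4) - A = 14 - A)
G(C) = √(22 + C)/9 (G(C) = √(C + 22)/9 = √(22 + C)/9)
N(n) = 3
N(y(-3, w(6))) - G(40) = 3 - √(22 + 40)/9 = 3 - √62/9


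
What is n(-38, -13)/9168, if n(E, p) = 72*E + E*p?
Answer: -1121/4584 ≈ -0.24455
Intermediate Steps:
n(-38, -13)/9168 = -38*(72 - 13)/9168 = -38*59*(1/9168) = -2242*1/9168 = -1121/4584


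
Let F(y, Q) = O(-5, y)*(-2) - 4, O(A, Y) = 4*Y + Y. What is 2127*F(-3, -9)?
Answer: 55302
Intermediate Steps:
O(A, Y) = 5*Y
F(y, Q) = -4 - 10*y (F(y, Q) = (5*y)*(-2) - 4 = -10*y - 4 = -4 - 10*y)
2127*F(-3, -9) = 2127*(-4 - 10*(-3)) = 2127*(-4 + 30) = 2127*26 = 55302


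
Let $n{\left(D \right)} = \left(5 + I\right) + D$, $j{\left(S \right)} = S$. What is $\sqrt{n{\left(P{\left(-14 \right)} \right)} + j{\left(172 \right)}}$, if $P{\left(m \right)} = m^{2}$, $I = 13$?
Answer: $\sqrt{386} \approx 19.647$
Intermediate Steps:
$n{\left(D \right)} = 18 + D$ ($n{\left(D \right)} = \left(5 + 13\right) + D = 18 + D$)
$\sqrt{n{\left(P{\left(-14 \right)} \right)} + j{\left(172 \right)}} = \sqrt{\left(18 + \left(-14\right)^{2}\right) + 172} = \sqrt{\left(18 + 196\right) + 172} = \sqrt{214 + 172} = \sqrt{386}$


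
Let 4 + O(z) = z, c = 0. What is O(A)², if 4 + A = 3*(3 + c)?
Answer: 1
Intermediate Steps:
A = 5 (A = -4 + 3*(3 + 0) = -4 + 3*3 = -4 + 9 = 5)
O(z) = -4 + z
O(A)² = (-4 + 5)² = 1² = 1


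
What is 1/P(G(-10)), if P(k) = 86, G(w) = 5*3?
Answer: 1/86 ≈ 0.011628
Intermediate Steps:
G(w) = 15
1/P(G(-10)) = 1/86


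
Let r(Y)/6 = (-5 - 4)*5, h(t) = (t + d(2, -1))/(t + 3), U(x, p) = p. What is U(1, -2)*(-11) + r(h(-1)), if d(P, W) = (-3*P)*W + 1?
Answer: -248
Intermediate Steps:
d(P, W) = 1 - 3*P*W (d(P, W) = -3*P*W + 1 = 1 - 3*P*W)
h(t) = (7 + t)/(3 + t) (h(t) = (t + (1 - 3*2*(-1)))/(t + 3) = (t + (1 + 6))/(3 + t) = (t + 7)/(3 + t) = (7 + t)/(3 + t))
r(Y) = -270 (r(Y) = 6*((-5 - 4)*5) = 6*(-9*5) = 6*(-45) = -270)
U(1, -2)*(-11) + r(h(-1)) = -2*(-11) - 270 = 22 - 270 = -248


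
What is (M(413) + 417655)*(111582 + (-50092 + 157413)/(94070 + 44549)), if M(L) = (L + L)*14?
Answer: 6638941697265801/138619 ≈ 4.7893e+10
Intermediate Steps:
M(L) = 28*L (M(L) = (2*L)*14 = 28*L)
(M(413) + 417655)*(111582 + (-50092 + 157413)/(94070 + 44549)) = (28*413 + 417655)*(111582 + (-50092 + 157413)/(94070 + 44549)) = (11564 + 417655)*(111582 + 107321/138619) = 429219*(111582 + 107321*(1/138619)) = 429219*(111582 + 107321/138619) = 429219*(15467492579/138619) = 6638941697265801/138619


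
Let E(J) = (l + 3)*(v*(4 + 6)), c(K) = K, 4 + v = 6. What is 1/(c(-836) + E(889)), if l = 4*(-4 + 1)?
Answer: -1/1016 ≈ -0.00098425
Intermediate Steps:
v = 2 (v = -4 + 6 = 2)
l = -12 (l = 4*(-3) = -12)
E(J) = -180 (E(J) = (-12 + 3)*(2*(4 + 6)) = -18*10 = -9*20 = -180)
1/(c(-836) + E(889)) = 1/(-836 - 180) = 1/(-1016) = -1/1016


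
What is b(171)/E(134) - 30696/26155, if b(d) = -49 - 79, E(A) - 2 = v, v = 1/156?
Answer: -531870888/8186515 ≈ -64.969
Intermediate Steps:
v = 1/156 ≈ 0.0064103
E(A) = 313/156 (E(A) = 2 + 1/156 = 313/156)
b(d) = -128
b(171)/E(134) - 30696/26155 = -128/313/156 - 30696/26155 = -128*156/313 - 30696*1/26155 = -19968/313 - 30696/26155 = -531870888/8186515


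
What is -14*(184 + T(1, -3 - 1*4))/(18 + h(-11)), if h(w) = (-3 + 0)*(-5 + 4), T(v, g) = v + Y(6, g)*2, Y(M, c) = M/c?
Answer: -2566/21 ≈ -122.19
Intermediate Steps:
T(v, g) = v + 12/g (T(v, g) = v + (6/g)*2 = v + 12/g)
h(w) = 3 (h(w) = -3*(-1) = 3)
-14*(184 + T(1, -3 - 1*4))/(18 + h(-11)) = -14*(184 + (1 + 12/(-3 - 1*4)))/(18 + 3) = -14*(184 + (1 + 12/(-3 - 4)))/21 = -14*(184 + (1 + 12/(-7)))/21 = -14*(184 + (1 + 12*(-⅐)))/21 = -14*(184 + (1 - 12/7))/21 = -14*(184 - 5/7)/21 = -2566/21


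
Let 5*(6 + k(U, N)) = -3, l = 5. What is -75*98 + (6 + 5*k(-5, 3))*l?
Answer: -7485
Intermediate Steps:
k(U, N) = -33/5 (k(U, N) = -6 + (⅕)*(-3) = -6 - ⅗ = -33/5)
-75*98 + (6 + 5*k(-5, 3))*l = -75*98 + (6 + 5*(-33/5))*5 = -7350 + (6 - 33)*5 = -7350 - 27*5 = -7350 - 135 = -7485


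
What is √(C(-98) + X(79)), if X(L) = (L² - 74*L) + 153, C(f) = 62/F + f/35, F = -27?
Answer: 2*√274845/45 ≈ 23.300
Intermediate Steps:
C(f) = -62/27 + f/35 (C(f) = 62/(-27) + f/35 = 62*(-1/27) + f*(1/35) = -62/27 + f/35)
X(L) = 153 + L² - 74*L
√(C(-98) + X(79)) = √((-62/27 + (1/35)*(-98)) + (153 + 79² - 74*79)) = √((-62/27 - 14/5) + (153 + 6241 - 5846)) = √(-688/135 + 548) = √(73292/135) = 2*√274845/45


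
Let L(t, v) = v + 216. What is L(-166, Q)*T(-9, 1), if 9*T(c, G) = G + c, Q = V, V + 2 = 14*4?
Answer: -240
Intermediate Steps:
V = 54 (V = -2 + 14*4 = -2 + 56 = 54)
Q = 54
T(c, G) = G/9 + c/9 (T(c, G) = (G + c)/9 = G/9 + c/9)
L(t, v) = 216 + v
L(-166, Q)*T(-9, 1) = (216 + 54)*((⅑)*1 + (⅑)*(-9)) = 270*(⅑ - 1) = 270*(-8/9) = -240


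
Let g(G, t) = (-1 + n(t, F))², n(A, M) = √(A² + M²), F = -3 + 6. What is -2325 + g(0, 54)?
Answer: 601 - 30*√13 ≈ 492.83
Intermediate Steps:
F = 3
g(G, t) = (-1 + √(9 + t²))² (g(G, t) = (-1 + √(t² + 3²))² = (-1 + √(t² + 9))² = (-1 + √(9 + t²))²)
-2325 + g(0, 54) = -2325 + (-1 + √(9 + 54²))² = -2325 + (-1 + √(9 + 2916))² = -2325 + (-1 + √2925)² = -2325 + (-1 + 15*√13)²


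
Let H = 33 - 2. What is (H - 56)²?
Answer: 625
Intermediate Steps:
H = 31
(H - 56)² = (31 - 56)² = (-25)² = 625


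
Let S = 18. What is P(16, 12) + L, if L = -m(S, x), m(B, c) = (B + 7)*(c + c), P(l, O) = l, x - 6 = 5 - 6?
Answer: -234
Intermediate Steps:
x = 5 (x = 6 + (5 - 6) = 6 - 1 = 5)
m(B, c) = 2*c*(7 + B) (m(B, c) = (7 + B)*(2*c) = 2*c*(7 + B))
L = -250 (L = -2*5*(7 + 18) = -2*5*25 = -1*250 = -250)
P(16, 12) + L = 16 - 250 = -234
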